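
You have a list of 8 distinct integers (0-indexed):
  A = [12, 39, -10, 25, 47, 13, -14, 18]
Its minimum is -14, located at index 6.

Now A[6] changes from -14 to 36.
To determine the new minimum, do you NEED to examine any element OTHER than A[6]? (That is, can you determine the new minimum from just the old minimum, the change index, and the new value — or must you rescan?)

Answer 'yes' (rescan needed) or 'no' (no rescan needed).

Old min = -14 at index 6
Change at index 6: -14 -> 36
Index 6 WAS the min and new value 36 > old min -14. Must rescan other elements to find the new min.
Needs rescan: yes

Answer: yes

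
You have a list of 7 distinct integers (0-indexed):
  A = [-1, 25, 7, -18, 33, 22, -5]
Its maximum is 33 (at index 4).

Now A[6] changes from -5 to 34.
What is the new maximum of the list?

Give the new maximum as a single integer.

Old max = 33 (at index 4)
Change: A[6] -5 -> 34
Changed element was NOT the old max.
  New max = max(old_max, new_val) = max(33, 34) = 34

Answer: 34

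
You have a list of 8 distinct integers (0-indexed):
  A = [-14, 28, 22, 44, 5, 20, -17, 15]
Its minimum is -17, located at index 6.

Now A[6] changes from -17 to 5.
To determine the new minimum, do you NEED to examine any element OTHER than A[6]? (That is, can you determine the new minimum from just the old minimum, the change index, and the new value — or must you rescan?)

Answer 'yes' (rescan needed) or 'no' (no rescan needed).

Old min = -17 at index 6
Change at index 6: -17 -> 5
Index 6 WAS the min and new value 5 > old min -17. Must rescan other elements to find the new min.
Needs rescan: yes

Answer: yes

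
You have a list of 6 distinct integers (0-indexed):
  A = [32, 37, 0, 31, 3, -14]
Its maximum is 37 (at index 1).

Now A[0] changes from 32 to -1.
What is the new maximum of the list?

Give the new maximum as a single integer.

Answer: 37

Derivation:
Old max = 37 (at index 1)
Change: A[0] 32 -> -1
Changed element was NOT the old max.
  New max = max(old_max, new_val) = max(37, -1) = 37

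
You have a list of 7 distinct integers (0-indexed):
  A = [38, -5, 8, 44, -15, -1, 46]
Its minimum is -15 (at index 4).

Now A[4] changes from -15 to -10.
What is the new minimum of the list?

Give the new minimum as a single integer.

Old min = -15 (at index 4)
Change: A[4] -15 -> -10
Changed element WAS the min. Need to check: is -10 still <= all others?
  Min of remaining elements: -5
  New min = min(-10, -5) = -10

Answer: -10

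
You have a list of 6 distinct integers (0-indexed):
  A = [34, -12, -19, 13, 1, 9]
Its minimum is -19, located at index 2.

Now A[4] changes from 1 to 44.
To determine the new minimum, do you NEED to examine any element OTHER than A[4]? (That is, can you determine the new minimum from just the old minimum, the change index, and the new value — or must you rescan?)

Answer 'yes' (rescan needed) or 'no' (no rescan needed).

Answer: no

Derivation:
Old min = -19 at index 2
Change at index 4: 1 -> 44
Index 4 was NOT the min. New min = min(-19, 44). No rescan of other elements needed.
Needs rescan: no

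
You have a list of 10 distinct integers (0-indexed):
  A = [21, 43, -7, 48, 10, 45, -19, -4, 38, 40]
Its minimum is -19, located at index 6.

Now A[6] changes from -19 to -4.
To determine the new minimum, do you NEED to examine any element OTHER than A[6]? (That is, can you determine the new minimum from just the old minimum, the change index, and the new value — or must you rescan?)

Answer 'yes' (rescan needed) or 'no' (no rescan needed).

Old min = -19 at index 6
Change at index 6: -19 -> -4
Index 6 WAS the min and new value -4 > old min -19. Must rescan other elements to find the new min.
Needs rescan: yes

Answer: yes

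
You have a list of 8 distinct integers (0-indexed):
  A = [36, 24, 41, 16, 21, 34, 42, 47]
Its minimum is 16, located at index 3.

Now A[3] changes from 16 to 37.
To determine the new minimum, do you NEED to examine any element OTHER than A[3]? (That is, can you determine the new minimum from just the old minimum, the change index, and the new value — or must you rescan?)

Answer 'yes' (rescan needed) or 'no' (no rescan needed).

Old min = 16 at index 3
Change at index 3: 16 -> 37
Index 3 WAS the min and new value 37 > old min 16. Must rescan other elements to find the new min.
Needs rescan: yes

Answer: yes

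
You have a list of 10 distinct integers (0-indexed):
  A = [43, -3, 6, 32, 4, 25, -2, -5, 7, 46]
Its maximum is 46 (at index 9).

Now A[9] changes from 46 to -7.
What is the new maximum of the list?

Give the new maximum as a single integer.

Old max = 46 (at index 9)
Change: A[9] 46 -> -7
Changed element WAS the max -> may need rescan.
  Max of remaining elements: 43
  New max = max(-7, 43) = 43

Answer: 43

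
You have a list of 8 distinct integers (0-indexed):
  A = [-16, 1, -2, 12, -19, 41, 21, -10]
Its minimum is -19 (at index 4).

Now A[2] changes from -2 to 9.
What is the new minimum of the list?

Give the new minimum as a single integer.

Answer: -19

Derivation:
Old min = -19 (at index 4)
Change: A[2] -2 -> 9
Changed element was NOT the old min.
  New min = min(old_min, new_val) = min(-19, 9) = -19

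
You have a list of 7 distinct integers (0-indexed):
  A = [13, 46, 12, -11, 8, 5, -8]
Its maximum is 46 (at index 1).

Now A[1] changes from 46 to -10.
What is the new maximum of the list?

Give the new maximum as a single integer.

Answer: 13

Derivation:
Old max = 46 (at index 1)
Change: A[1] 46 -> -10
Changed element WAS the max -> may need rescan.
  Max of remaining elements: 13
  New max = max(-10, 13) = 13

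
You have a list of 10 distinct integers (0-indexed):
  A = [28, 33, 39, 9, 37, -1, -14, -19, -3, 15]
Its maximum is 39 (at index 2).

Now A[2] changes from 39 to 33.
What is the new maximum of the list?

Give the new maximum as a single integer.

Answer: 37

Derivation:
Old max = 39 (at index 2)
Change: A[2] 39 -> 33
Changed element WAS the max -> may need rescan.
  Max of remaining elements: 37
  New max = max(33, 37) = 37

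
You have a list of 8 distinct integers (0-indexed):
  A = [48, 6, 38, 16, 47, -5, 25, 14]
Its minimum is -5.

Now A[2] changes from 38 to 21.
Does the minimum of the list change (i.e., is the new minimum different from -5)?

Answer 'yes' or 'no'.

Answer: no

Derivation:
Old min = -5
Change: A[2] 38 -> 21
Changed element was NOT the min; min changes only if 21 < -5.
New min = -5; changed? no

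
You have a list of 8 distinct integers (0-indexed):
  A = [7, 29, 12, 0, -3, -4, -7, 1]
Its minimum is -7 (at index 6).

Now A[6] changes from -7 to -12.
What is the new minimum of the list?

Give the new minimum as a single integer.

Old min = -7 (at index 6)
Change: A[6] -7 -> -12
Changed element WAS the min. Need to check: is -12 still <= all others?
  Min of remaining elements: -4
  New min = min(-12, -4) = -12

Answer: -12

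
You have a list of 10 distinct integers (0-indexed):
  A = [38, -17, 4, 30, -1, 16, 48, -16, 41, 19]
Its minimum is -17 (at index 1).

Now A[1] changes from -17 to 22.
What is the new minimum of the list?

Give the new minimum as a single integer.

Answer: -16

Derivation:
Old min = -17 (at index 1)
Change: A[1] -17 -> 22
Changed element WAS the min. Need to check: is 22 still <= all others?
  Min of remaining elements: -16
  New min = min(22, -16) = -16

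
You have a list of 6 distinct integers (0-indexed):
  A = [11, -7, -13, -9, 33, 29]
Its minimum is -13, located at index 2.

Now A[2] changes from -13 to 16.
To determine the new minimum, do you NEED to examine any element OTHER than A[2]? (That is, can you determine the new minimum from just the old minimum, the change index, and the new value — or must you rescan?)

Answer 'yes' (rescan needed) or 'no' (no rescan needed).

Answer: yes

Derivation:
Old min = -13 at index 2
Change at index 2: -13 -> 16
Index 2 WAS the min and new value 16 > old min -13. Must rescan other elements to find the new min.
Needs rescan: yes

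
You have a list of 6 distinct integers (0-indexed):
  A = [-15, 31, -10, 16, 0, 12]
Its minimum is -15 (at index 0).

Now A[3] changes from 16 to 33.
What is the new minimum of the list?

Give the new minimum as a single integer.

Answer: -15

Derivation:
Old min = -15 (at index 0)
Change: A[3] 16 -> 33
Changed element was NOT the old min.
  New min = min(old_min, new_val) = min(-15, 33) = -15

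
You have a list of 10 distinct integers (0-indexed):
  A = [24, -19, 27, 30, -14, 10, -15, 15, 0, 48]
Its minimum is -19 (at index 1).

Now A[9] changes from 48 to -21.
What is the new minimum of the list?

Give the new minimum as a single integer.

Old min = -19 (at index 1)
Change: A[9] 48 -> -21
Changed element was NOT the old min.
  New min = min(old_min, new_val) = min(-19, -21) = -21

Answer: -21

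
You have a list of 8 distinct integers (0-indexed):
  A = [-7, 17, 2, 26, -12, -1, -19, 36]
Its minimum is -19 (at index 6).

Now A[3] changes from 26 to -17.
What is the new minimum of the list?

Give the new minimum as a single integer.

Old min = -19 (at index 6)
Change: A[3] 26 -> -17
Changed element was NOT the old min.
  New min = min(old_min, new_val) = min(-19, -17) = -19

Answer: -19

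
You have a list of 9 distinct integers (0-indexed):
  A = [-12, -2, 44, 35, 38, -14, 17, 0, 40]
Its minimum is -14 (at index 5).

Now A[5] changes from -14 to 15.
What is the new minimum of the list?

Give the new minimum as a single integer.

Answer: -12

Derivation:
Old min = -14 (at index 5)
Change: A[5] -14 -> 15
Changed element WAS the min. Need to check: is 15 still <= all others?
  Min of remaining elements: -12
  New min = min(15, -12) = -12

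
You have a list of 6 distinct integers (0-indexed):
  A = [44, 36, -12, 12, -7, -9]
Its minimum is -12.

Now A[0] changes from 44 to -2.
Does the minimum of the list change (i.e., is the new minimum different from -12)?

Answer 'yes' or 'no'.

Answer: no

Derivation:
Old min = -12
Change: A[0] 44 -> -2
Changed element was NOT the min; min changes only if -2 < -12.
New min = -12; changed? no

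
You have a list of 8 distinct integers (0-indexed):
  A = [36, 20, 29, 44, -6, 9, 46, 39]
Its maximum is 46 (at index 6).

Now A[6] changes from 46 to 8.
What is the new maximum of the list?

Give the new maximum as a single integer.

Answer: 44

Derivation:
Old max = 46 (at index 6)
Change: A[6] 46 -> 8
Changed element WAS the max -> may need rescan.
  Max of remaining elements: 44
  New max = max(8, 44) = 44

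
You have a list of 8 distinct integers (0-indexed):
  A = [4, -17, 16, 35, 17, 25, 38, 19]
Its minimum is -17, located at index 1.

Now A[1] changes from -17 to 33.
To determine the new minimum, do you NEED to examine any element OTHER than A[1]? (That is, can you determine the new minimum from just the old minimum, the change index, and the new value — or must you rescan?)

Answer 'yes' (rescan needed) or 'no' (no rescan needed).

Answer: yes

Derivation:
Old min = -17 at index 1
Change at index 1: -17 -> 33
Index 1 WAS the min and new value 33 > old min -17. Must rescan other elements to find the new min.
Needs rescan: yes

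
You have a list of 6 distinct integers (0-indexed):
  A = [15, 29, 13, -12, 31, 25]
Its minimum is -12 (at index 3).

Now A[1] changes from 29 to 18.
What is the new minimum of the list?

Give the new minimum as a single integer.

Old min = -12 (at index 3)
Change: A[1] 29 -> 18
Changed element was NOT the old min.
  New min = min(old_min, new_val) = min(-12, 18) = -12

Answer: -12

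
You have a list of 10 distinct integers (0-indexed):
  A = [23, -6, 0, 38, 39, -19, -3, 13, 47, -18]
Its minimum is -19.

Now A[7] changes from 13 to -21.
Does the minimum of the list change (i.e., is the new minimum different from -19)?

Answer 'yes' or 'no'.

Answer: yes

Derivation:
Old min = -19
Change: A[7] 13 -> -21
Changed element was NOT the min; min changes only if -21 < -19.
New min = -21; changed? yes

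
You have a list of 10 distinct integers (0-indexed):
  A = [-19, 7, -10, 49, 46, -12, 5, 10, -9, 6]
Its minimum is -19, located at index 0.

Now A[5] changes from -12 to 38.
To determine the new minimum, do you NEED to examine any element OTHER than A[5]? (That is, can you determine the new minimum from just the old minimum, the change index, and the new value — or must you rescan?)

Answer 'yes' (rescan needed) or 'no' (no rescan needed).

Answer: no

Derivation:
Old min = -19 at index 0
Change at index 5: -12 -> 38
Index 5 was NOT the min. New min = min(-19, 38). No rescan of other elements needed.
Needs rescan: no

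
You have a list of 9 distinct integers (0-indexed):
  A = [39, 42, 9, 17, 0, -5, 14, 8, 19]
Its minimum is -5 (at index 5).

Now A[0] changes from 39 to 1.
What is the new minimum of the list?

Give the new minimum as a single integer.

Answer: -5

Derivation:
Old min = -5 (at index 5)
Change: A[0] 39 -> 1
Changed element was NOT the old min.
  New min = min(old_min, new_val) = min(-5, 1) = -5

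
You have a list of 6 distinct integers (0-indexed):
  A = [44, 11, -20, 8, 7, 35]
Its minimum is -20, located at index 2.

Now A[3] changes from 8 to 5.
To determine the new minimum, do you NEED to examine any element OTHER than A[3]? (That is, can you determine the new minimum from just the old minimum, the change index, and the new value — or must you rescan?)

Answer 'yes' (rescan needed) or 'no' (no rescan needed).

Old min = -20 at index 2
Change at index 3: 8 -> 5
Index 3 was NOT the min. New min = min(-20, 5). No rescan of other elements needed.
Needs rescan: no

Answer: no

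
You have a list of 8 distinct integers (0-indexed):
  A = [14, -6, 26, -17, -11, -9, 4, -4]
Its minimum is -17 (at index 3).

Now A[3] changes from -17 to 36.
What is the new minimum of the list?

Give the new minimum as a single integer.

Old min = -17 (at index 3)
Change: A[3] -17 -> 36
Changed element WAS the min. Need to check: is 36 still <= all others?
  Min of remaining elements: -11
  New min = min(36, -11) = -11

Answer: -11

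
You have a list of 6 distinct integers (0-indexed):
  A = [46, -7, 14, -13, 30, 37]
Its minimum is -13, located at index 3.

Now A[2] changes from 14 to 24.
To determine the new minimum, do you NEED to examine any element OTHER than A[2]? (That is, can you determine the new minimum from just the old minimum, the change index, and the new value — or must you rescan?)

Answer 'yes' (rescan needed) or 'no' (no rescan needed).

Old min = -13 at index 3
Change at index 2: 14 -> 24
Index 2 was NOT the min. New min = min(-13, 24). No rescan of other elements needed.
Needs rescan: no

Answer: no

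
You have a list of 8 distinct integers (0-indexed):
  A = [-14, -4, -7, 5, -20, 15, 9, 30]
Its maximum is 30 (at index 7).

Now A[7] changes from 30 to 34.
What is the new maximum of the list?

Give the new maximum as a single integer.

Old max = 30 (at index 7)
Change: A[7] 30 -> 34
Changed element WAS the max -> may need rescan.
  Max of remaining elements: 15
  New max = max(34, 15) = 34

Answer: 34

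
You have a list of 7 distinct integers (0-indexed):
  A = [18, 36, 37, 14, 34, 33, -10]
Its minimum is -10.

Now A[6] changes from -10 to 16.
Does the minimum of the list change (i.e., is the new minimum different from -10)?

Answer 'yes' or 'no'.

Old min = -10
Change: A[6] -10 -> 16
Changed element was the min; new min must be rechecked.
New min = 14; changed? yes

Answer: yes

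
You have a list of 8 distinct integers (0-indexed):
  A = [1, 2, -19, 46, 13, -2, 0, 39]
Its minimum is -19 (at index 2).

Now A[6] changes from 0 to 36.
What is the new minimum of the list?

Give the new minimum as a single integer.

Old min = -19 (at index 2)
Change: A[6] 0 -> 36
Changed element was NOT the old min.
  New min = min(old_min, new_val) = min(-19, 36) = -19

Answer: -19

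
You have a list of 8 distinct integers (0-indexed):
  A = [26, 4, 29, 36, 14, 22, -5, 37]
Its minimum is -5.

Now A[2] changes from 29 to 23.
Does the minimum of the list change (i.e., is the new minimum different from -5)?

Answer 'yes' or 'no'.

Answer: no

Derivation:
Old min = -5
Change: A[2] 29 -> 23
Changed element was NOT the min; min changes only if 23 < -5.
New min = -5; changed? no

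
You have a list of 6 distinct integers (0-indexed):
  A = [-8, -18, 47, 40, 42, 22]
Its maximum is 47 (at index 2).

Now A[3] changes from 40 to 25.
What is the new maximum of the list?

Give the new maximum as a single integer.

Answer: 47

Derivation:
Old max = 47 (at index 2)
Change: A[3] 40 -> 25
Changed element was NOT the old max.
  New max = max(old_max, new_val) = max(47, 25) = 47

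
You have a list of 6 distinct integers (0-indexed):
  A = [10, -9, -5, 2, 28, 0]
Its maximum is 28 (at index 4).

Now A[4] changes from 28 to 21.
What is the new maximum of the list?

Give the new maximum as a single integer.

Old max = 28 (at index 4)
Change: A[4] 28 -> 21
Changed element WAS the max -> may need rescan.
  Max of remaining elements: 10
  New max = max(21, 10) = 21

Answer: 21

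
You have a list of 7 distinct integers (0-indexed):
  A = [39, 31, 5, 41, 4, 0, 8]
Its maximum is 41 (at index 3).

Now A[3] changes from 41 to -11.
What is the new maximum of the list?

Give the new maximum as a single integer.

Old max = 41 (at index 3)
Change: A[3] 41 -> -11
Changed element WAS the max -> may need rescan.
  Max of remaining elements: 39
  New max = max(-11, 39) = 39

Answer: 39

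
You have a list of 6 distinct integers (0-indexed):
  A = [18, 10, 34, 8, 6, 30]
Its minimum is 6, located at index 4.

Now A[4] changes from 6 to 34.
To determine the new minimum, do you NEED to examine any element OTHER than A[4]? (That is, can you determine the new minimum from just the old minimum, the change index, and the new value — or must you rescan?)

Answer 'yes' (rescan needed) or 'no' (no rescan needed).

Old min = 6 at index 4
Change at index 4: 6 -> 34
Index 4 WAS the min and new value 34 > old min 6. Must rescan other elements to find the new min.
Needs rescan: yes

Answer: yes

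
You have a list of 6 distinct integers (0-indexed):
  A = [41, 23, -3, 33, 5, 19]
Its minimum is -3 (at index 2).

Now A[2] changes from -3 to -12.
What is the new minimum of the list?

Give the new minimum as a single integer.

Old min = -3 (at index 2)
Change: A[2] -3 -> -12
Changed element WAS the min. Need to check: is -12 still <= all others?
  Min of remaining elements: 5
  New min = min(-12, 5) = -12

Answer: -12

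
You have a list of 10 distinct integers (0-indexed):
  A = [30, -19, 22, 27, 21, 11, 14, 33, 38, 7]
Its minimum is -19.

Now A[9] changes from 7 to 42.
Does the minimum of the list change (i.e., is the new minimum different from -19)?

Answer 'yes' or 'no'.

Old min = -19
Change: A[9] 7 -> 42
Changed element was NOT the min; min changes only if 42 < -19.
New min = -19; changed? no

Answer: no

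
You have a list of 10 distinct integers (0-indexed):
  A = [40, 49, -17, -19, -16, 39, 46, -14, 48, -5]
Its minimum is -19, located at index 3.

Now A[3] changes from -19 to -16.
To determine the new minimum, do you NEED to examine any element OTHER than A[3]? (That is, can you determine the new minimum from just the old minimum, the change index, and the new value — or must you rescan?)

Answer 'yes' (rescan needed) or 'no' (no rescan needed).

Answer: yes

Derivation:
Old min = -19 at index 3
Change at index 3: -19 -> -16
Index 3 WAS the min and new value -16 > old min -19. Must rescan other elements to find the new min.
Needs rescan: yes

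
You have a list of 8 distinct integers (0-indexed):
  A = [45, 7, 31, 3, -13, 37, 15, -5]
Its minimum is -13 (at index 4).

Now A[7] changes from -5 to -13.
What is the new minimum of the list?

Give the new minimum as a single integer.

Old min = -13 (at index 4)
Change: A[7] -5 -> -13
Changed element was NOT the old min.
  New min = min(old_min, new_val) = min(-13, -13) = -13

Answer: -13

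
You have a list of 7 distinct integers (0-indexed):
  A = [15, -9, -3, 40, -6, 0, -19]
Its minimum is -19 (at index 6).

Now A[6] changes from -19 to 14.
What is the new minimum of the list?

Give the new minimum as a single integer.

Answer: -9

Derivation:
Old min = -19 (at index 6)
Change: A[6] -19 -> 14
Changed element WAS the min. Need to check: is 14 still <= all others?
  Min of remaining elements: -9
  New min = min(14, -9) = -9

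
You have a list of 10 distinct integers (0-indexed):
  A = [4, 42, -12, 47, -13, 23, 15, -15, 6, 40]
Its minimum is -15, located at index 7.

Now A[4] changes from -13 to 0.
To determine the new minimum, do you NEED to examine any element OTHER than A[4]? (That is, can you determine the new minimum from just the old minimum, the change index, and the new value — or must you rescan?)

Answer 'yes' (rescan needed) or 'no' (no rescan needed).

Answer: no

Derivation:
Old min = -15 at index 7
Change at index 4: -13 -> 0
Index 4 was NOT the min. New min = min(-15, 0). No rescan of other elements needed.
Needs rescan: no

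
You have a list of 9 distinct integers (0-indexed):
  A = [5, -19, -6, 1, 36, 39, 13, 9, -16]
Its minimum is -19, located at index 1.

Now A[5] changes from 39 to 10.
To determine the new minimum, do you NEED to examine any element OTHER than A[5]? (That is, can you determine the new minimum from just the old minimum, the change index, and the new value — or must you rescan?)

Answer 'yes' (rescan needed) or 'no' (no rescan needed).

Old min = -19 at index 1
Change at index 5: 39 -> 10
Index 5 was NOT the min. New min = min(-19, 10). No rescan of other elements needed.
Needs rescan: no

Answer: no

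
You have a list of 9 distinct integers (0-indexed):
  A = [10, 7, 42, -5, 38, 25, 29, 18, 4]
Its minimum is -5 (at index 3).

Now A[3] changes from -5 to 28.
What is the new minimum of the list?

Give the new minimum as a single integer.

Old min = -5 (at index 3)
Change: A[3] -5 -> 28
Changed element WAS the min. Need to check: is 28 still <= all others?
  Min of remaining elements: 4
  New min = min(28, 4) = 4

Answer: 4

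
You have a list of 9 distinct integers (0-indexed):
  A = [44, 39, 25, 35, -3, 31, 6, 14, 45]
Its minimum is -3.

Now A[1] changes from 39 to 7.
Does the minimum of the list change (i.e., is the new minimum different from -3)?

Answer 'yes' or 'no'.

Old min = -3
Change: A[1] 39 -> 7
Changed element was NOT the min; min changes only if 7 < -3.
New min = -3; changed? no

Answer: no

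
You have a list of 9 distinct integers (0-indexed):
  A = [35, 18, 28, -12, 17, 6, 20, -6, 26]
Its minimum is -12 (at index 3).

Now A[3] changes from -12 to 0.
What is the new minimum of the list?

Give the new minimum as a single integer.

Answer: -6

Derivation:
Old min = -12 (at index 3)
Change: A[3] -12 -> 0
Changed element WAS the min. Need to check: is 0 still <= all others?
  Min of remaining elements: -6
  New min = min(0, -6) = -6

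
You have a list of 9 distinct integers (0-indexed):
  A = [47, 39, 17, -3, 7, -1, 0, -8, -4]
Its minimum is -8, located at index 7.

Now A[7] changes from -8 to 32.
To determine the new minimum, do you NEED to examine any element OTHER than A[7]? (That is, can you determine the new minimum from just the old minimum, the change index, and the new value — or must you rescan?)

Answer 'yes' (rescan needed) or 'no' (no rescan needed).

Answer: yes

Derivation:
Old min = -8 at index 7
Change at index 7: -8 -> 32
Index 7 WAS the min and new value 32 > old min -8. Must rescan other elements to find the new min.
Needs rescan: yes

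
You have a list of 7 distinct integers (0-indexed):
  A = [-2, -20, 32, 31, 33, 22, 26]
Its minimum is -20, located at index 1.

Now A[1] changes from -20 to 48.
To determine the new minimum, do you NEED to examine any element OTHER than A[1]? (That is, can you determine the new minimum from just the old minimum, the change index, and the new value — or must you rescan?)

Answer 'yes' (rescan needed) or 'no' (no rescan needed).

Answer: yes

Derivation:
Old min = -20 at index 1
Change at index 1: -20 -> 48
Index 1 WAS the min and new value 48 > old min -20. Must rescan other elements to find the new min.
Needs rescan: yes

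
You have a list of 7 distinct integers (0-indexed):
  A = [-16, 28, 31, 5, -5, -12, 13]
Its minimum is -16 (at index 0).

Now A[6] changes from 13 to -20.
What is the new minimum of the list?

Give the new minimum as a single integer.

Old min = -16 (at index 0)
Change: A[6] 13 -> -20
Changed element was NOT the old min.
  New min = min(old_min, new_val) = min(-16, -20) = -20

Answer: -20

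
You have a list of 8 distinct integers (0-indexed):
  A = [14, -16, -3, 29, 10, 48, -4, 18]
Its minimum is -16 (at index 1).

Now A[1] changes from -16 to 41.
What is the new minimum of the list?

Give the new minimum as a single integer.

Old min = -16 (at index 1)
Change: A[1] -16 -> 41
Changed element WAS the min. Need to check: is 41 still <= all others?
  Min of remaining elements: -4
  New min = min(41, -4) = -4

Answer: -4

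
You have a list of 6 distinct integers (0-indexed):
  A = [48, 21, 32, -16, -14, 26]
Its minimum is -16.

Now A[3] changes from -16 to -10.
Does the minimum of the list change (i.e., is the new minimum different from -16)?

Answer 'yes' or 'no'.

Answer: yes

Derivation:
Old min = -16
Change: A[3] -16 -> -10
Changed element was the min; new min must be rechecked.
New min = -14; changed? yes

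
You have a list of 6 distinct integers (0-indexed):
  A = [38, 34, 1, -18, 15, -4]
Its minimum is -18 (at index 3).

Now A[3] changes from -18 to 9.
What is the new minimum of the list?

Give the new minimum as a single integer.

Answer: -4

Derivation:
Old min = -18 (at index 3)
Change: A[3] -18 -> 9
Changed element WAS the min. Need to check: is 9 still <= all others?
  Min of remaining elements: -4
  New min = min(9, -4) = -4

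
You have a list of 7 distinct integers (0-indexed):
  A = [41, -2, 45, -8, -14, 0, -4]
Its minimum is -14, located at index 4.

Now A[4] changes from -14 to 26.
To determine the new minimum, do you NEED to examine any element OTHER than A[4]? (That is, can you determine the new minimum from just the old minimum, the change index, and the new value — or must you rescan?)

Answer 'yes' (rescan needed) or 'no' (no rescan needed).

Answer: yes

Derivation:
Old min = -14 at index 4
Change at index 4: -14 -> 26
Index 4 WAS the min and new value 26 > old min -14. Must rescan other elements to find the new min.
Needs rescan: yes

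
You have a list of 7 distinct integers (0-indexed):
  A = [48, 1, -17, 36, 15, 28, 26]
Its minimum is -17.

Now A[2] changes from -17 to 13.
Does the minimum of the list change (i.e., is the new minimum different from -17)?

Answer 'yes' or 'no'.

Old min = -17
Change: A[2] -17 -> 13
Changed element was the min; new min must be rechecked.
New min = 1; changed? yes

Answer: yes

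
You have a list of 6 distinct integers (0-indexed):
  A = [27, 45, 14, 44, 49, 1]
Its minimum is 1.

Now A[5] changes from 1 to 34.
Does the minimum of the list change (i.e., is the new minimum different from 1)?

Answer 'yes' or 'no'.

Old min = 1
Change: A[5] 1 -> 34
Changed element was the min; new min must be rechecked.
New min = 14; changed? yes

Answer: yes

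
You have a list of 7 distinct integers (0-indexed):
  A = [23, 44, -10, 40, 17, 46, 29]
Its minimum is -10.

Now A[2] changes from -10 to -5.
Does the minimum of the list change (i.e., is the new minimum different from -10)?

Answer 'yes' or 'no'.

Old min = -10
Change: A[2] -10 -> -5
Changed element was the min; new min must be rechecked.
New min = -5; changed? yes

Answer: yes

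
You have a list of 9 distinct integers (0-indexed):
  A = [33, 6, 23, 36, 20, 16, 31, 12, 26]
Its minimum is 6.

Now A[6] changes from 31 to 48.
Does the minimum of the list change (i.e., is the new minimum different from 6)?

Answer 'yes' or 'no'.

Answer: no

Derivation:
Old min = 6
Change: A[6] 31 -> 48
Changed element was NOT the min; min changes only if 48 < 6.
New min = 6; changed? no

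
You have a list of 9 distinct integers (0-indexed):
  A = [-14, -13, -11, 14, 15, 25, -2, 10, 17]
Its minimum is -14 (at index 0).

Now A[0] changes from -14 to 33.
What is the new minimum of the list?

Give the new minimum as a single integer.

Old min = -14 (at index 0)
Change: A[0] -14 -> 33
Changed element WAS the min. Need to check: is 33 still <= all others?
  Min of remaining elements: -13
  New min = min(33, -13) = -13

Answer: -13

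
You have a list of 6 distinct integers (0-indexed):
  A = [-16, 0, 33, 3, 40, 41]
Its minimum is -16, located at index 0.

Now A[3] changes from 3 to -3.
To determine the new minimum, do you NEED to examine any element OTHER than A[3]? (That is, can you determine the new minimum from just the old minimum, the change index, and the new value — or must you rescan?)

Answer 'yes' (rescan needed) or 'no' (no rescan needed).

Answer: no

Derivation:
Old min = -16 at index 0
Change at index 3: 3 -> -3
Index 3 was NOT the min. New min = min(-16, -3). No rescan of other elements needed.
Needs rescan: no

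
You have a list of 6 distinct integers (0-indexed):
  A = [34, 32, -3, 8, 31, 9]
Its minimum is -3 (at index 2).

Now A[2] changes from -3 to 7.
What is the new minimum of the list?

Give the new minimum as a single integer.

Old min = -3 (at index 2)
Change: A[2] -3 -> 7
Changed element WAS the min. Need to check: is 7 still <= all others?
  Min of remaining elements: 8
  New min = min(7, 8) = 7

Answer: 7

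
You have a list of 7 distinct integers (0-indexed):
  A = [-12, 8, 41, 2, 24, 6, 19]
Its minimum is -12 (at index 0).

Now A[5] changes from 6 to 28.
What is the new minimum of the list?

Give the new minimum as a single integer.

Answer: -12

Derivation:
Old min = -12 (at index 0)
Change: A[5] 6 -> 28
Changed element was NOT the old min.
  New min = min(old_min, new_val) = min(-12, 28) = -12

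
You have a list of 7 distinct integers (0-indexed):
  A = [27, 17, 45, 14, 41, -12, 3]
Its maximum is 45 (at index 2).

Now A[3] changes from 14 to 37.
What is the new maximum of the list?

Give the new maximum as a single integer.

Old max = 45 (at index 2)
Change: A[3] 14 -> 37
Changed element was NOT the old max.
  New max = max(old_max, new_val) = max(45, 37) = 45

Answer: 45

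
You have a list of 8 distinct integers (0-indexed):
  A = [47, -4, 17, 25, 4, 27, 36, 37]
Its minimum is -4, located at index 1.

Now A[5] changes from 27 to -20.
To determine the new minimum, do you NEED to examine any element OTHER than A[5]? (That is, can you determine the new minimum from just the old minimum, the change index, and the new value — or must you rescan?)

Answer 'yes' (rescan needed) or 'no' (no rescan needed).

Answer: no

Derivation:
Old min = -4 at index 1
Change at index 5: 27 -> -20
Index 5 was NOT the min. New min = min(-4, -20). No rescan of other elements needed.
Needs rescan: no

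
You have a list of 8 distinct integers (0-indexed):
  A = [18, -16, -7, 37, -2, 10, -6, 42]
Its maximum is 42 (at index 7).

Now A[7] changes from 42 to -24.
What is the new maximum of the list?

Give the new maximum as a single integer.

Old max = 42 (at index 7)
Change: A[7] 42 -> -24
Changed element WAS the max -> may need rescan.
  Max of remaining elements: 37
  New max = max(-24, 37) = 37

Answer: 37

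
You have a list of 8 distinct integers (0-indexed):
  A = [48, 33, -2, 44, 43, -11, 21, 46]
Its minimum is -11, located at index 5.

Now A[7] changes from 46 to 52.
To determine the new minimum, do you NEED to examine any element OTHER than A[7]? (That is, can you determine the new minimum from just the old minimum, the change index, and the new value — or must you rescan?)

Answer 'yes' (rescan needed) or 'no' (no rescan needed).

Answer: no

Derivation:
Old min = -11 at index 5
Change at index 7: 46 -> 52
Index 7 was NOT the min. New min = min(-11, 52). No rescan of other elements needed.
Needs rescan: no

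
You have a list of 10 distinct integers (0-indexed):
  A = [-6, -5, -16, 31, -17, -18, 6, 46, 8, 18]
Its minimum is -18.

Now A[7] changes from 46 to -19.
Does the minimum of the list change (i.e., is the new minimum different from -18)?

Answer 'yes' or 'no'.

Old min = -18
Change: A[7] 46 -> -19
Changed element was NOT the min; min changes only if -19 < -18.
New min = -19; changed? yes

Answer: yes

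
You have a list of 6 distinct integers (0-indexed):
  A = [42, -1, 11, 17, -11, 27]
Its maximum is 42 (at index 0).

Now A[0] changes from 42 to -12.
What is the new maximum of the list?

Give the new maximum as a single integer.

Old max = 42 (at index 0)
Change: A[0] 42 -> -12
Changed element WAS the max -> may need rescan.
  Max of remaining elements: 27
  New max = max(-12, 27) = 27

Answer: 27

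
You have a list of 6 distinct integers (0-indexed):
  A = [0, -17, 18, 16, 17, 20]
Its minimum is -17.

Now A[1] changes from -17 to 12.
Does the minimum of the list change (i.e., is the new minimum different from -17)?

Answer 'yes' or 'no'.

Old min = -17
Change: A[1] -17 -> 12
Changed element was the min; new min must be rechecked.
New min = 0; changed? yes

Answer: yes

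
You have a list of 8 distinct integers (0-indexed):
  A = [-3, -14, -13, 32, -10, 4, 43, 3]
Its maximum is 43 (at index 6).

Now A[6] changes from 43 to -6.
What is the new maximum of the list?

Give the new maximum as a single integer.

Answer: 32

Derivation:
Old max = 43 (at index 6)
Change: A[6] 43 -> -6
Changed element WAS the max -> may need rescan.
  Max of remaining elements: 32
  New max = max(-6, 32) = 32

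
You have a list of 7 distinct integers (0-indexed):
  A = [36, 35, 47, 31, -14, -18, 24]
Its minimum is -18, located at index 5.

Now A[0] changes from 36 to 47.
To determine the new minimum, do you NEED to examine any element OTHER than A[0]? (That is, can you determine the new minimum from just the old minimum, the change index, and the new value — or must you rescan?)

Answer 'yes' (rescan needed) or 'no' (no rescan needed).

Answer: no

Derivation:
Old min = -18 at index 5
Change at index 0: 36 -> 47
Index 0 was NOT the min. New min = min(-18, 47). No rescan of other elements needed.
Needs rescan: no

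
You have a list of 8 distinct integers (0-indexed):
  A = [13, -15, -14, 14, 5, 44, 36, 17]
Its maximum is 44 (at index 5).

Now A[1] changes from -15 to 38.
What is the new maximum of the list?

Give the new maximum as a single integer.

Old max = 44 (at index 5)
Change: A[1] -15 -> 38
Changed element was NOT the old max.
  New max = max(old_max, new_val) = max(44, 38) = 44

Answer: 44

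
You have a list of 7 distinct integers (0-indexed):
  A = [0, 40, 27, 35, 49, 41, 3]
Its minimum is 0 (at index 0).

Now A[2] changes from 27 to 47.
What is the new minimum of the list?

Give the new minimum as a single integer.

Answer: 0

Derivation:
Old min = 0 (at index 0)
Change: A[2] 27 -> 47
Changed element was NOT the old min.
  New min = min(old_min, new_val) = min(0, 47) = 0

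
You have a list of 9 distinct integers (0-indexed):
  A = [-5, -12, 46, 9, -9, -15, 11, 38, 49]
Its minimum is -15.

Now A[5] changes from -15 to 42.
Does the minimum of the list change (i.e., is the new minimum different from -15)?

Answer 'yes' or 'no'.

Old min = -15
Change: A[5] -15 -> 42
Changed element was the min; new min must be rechecked.
New min = -12; changed? yes

Answer: yes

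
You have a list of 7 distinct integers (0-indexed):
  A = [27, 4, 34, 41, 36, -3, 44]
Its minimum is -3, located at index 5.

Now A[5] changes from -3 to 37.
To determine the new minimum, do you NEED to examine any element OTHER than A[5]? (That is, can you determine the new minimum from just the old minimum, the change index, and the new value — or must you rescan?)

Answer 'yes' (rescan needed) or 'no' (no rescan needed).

Answer: yes

Derivation:
Old min = -3 at index 5
Change at index 5: -3 -> 37
Index 5 WAS the min and new value 37 > old min -3. Must rescan other elements to find the new min.
Needs rescan: yes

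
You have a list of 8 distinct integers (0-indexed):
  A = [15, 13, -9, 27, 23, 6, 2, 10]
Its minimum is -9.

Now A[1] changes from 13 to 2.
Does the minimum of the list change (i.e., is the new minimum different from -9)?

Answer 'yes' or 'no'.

Answer: no

Derivation:
Old min = -9
Change: A[1] 13 -> 2
Changed element was NOT the min; min changes only if 2 < -9.
New min = -9; changed? no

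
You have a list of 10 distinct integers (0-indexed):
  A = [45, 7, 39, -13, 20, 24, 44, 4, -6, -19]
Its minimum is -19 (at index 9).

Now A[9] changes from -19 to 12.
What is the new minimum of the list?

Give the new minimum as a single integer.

Old min = -19 (at index 9)
Change: A[9] -19 -> 12
Changed element WAS the min. Need to check: is 12 still <= all others?
  Min of remaining elements: -13
  New min = min(12, -13) = -13

Answer: -13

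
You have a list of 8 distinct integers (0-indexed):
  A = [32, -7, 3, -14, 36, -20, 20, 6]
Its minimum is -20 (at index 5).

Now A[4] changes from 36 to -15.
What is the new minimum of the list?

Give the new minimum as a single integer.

Old min = -20 (at index 5)
Change: A[4] 36 -> -15
Changed element was NOT the old min.
  New min = min(old_min, new_val) = min(-20, -15) = -20

Answer: -20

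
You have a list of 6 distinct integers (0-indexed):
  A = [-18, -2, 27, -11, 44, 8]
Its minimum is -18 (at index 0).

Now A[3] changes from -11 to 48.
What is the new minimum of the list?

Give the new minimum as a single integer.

Answer: -18

Derivation:
Old min = -18 (at index 0)
Change: A[3] -11 -> 48
Changed element was NOT the old min.
  New min = min(old_min, new_val) = min(-18, 48) = -18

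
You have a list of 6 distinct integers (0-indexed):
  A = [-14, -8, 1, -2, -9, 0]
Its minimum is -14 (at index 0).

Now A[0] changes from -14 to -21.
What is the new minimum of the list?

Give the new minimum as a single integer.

Old min = -14 (at index 0)
Change: A[0] -14 -> -21
Changed element WAS the min. Need to check: is -21 still <= all others?
  Min of remaining elements: -9
  New min = min(-21, -9) = -21

Answer: -21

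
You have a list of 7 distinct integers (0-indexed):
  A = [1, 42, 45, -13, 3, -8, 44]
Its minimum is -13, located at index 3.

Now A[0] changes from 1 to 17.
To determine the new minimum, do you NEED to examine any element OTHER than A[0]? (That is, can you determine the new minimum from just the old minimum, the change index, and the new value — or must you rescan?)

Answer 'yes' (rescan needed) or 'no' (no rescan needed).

Old min = -13 at index 3
Change at index 0: 1 -> 17
Index 0 was NOT the min. New min = min(-13, 17). No rescan of other elements needed.
Needs rescan: no

Answer: no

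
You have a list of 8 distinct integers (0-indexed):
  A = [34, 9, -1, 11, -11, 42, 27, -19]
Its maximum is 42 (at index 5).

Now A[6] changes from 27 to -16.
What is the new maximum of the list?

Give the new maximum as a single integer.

Answer: 42

Derivation:
Old max = 42 (at index 5)
Change: A[6] 27 -> -16
Changed element was NOT the old max.
  New max = max(old_max, new_val) = max(42, -16) = 42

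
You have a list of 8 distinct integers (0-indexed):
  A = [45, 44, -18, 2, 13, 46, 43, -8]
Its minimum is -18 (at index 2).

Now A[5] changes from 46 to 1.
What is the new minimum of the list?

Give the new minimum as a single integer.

Old min = -18 (at index 2)
Change: A[5] 46 -> 1
Changed element was NOT the old min.
  New min = min(old_min, new_val) = min(-18, 1) = -18

Answer: -18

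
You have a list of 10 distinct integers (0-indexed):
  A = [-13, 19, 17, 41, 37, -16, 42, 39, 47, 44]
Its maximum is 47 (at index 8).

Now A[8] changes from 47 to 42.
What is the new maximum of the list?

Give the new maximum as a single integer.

Answer: 44

Derivation:
Old max = 47 (at index 8)
Change: A[8] 47 -> 42
Changed element WAS the max -> may need rescan.
  Max of remaining elements: 44
  New max = max(42, 44) = 44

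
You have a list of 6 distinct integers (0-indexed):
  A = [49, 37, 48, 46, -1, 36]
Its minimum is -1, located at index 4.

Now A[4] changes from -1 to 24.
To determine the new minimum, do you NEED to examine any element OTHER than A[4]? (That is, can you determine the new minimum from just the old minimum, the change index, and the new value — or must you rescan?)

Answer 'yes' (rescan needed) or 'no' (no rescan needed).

Answer: yes

Derivation:
Old min = -1 at index 4
Change at index 4: -1 -> 24
Index 4 WAS the min and new value 24 > old min -1. Must rescan other elements to find the new min.
Needs rescan: yes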